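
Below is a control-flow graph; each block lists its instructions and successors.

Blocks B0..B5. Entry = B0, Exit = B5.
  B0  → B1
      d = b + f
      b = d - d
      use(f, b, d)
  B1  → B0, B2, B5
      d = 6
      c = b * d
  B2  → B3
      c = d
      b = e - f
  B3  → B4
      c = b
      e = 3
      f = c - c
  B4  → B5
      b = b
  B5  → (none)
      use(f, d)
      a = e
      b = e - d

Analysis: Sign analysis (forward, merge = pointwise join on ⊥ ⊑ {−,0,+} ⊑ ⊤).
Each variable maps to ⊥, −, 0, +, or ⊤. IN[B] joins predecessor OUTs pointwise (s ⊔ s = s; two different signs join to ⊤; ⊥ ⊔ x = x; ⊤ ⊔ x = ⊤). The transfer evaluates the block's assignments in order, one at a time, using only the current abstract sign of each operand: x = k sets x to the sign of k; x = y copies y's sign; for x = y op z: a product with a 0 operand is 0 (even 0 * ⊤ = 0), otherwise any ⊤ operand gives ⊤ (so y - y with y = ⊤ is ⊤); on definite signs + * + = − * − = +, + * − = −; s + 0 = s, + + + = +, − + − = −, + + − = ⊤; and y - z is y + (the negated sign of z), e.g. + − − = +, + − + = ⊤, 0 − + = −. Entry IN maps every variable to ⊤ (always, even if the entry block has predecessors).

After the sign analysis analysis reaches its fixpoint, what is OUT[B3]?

Answer: {a: ⊤, b: ⊤, c: ⊤, d: +, e: +, f: ⊤}

Working:
Converged values:
  B0:   IN=(all ⊤)   OUT=(all ⊤)
  B1:   IN=(all ⊤)   OUT={d:+; rest ⊤}
  B2:   IN={d:+; rest ⊤}   OUT={c:+, d:+; rest ⊤}
  B3:   IN={c:+, d:+; rest ⊤}   OUT={d:+, e:+; rest ⊤}
  B4:   IN={d:+, e:+; rest ⊤}   OUT={d:+, e:+; rest ⊤}
  B5:   IN={d:+; rest ⊤}   OUT={d:+; rest ⊤}

Merge at B3: IN[B3] = OUT[B2] = {a: ⊤, b: ⊤, c: +, d: +, e: ⊤, f: ⊤}
Applying B3's transfer function to that IN value gives OUT[B3] (row B3 above).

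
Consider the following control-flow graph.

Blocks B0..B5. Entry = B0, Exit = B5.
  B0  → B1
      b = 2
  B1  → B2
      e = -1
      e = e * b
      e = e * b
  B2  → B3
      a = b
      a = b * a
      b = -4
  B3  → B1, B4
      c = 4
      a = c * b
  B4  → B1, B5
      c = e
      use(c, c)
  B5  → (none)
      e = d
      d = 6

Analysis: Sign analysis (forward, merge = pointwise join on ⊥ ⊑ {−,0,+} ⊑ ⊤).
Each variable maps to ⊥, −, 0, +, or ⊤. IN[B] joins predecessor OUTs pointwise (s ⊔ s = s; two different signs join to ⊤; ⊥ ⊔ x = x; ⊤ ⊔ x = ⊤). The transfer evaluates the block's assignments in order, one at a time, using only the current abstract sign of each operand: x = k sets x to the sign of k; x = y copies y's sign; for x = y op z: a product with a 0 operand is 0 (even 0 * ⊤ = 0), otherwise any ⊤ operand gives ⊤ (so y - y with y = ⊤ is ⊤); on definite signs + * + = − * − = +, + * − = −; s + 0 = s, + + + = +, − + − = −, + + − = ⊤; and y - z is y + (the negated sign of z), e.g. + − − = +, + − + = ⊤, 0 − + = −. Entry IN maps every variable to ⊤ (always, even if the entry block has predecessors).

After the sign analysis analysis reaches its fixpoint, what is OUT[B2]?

Fixpoint table:
  B0:  IN=(all ⊤)  OUT={b:+; rest ⊤}
  B1:  IN=(all ⊤)  OUT=(all ⊤)
  B2:  IN=(all ⊤)  OUT={b:-; rest ⊤}
  B3:  IN={b:-; rest ⊤}  OUT={a:-, b:-, c:+; rest ⊤}
  B4:  IN={a:-, b:-, c:+; rest ⊤}  OUT={a:-, b:-; rest ⊤}
  B5:  IN={a:-, b:-; rest ⊤}  OUT={a:-, b:-, d:+; rest ⊤}

Merge at B2: IN[B2] = OUT[B1] = {a: ⊤, b: ⊤, c: ⊤, d: ⊤, e: ⊤, f: ⊤}
Applying B2's transfer function to that IN value gives OUT[B2] (row B2 above).

Answer: {a: ⊤, b: -, c: ⊤, d: ⊤, e: ⊤, f: ⊤}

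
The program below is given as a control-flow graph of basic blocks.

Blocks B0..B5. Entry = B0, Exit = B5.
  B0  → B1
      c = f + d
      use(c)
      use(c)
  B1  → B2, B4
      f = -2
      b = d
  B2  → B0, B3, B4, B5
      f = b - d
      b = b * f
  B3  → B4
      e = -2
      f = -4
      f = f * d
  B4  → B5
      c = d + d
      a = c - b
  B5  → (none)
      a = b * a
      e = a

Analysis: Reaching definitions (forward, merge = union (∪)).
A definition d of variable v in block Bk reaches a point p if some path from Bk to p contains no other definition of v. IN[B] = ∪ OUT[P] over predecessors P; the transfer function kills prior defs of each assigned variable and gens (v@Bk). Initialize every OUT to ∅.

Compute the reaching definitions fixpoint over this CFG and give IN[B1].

Fixpoint table:
  B0:  IN={b@B2, c@B0, f@B2}  OUT={b@B2, c@B0, f@B2}
  B1:  IN={b@B2, c@B0, f@B2}  OUT={b@B1, c@B0, f@B1}
  B2:  IN={b@B1, c@B0, f@B1}  OUT={b@B2, c@B0, f@B2}
  B3:  IN={b@B2, c@B0, f@B2}  OUT={b@B2, c@B0, e@B3, f@B3}
  B4:  IN={b@B1, b@B2, c@B0, e@B3, f@B1, f@B2, f@B3}  OUT={a@B4, b@B1, b@B2, c@B4, e@B3, f@B1, f@B2, f@B3}
  B5:  IN={a@B4, b@B1, b@B2, c@B0, c@B4, e@B3, f@B1, f@B2, f@B3}  OUT={a@B5, b@B1, b@B2, c@B0, c@B4, e@B5, f@B1, f@B2, f@B3}

Merge at B1: IN[B1] = OUT[B0] = {b@B2, c@B0, f@B2}

Answer: {b@B2, c@B0, f@B2}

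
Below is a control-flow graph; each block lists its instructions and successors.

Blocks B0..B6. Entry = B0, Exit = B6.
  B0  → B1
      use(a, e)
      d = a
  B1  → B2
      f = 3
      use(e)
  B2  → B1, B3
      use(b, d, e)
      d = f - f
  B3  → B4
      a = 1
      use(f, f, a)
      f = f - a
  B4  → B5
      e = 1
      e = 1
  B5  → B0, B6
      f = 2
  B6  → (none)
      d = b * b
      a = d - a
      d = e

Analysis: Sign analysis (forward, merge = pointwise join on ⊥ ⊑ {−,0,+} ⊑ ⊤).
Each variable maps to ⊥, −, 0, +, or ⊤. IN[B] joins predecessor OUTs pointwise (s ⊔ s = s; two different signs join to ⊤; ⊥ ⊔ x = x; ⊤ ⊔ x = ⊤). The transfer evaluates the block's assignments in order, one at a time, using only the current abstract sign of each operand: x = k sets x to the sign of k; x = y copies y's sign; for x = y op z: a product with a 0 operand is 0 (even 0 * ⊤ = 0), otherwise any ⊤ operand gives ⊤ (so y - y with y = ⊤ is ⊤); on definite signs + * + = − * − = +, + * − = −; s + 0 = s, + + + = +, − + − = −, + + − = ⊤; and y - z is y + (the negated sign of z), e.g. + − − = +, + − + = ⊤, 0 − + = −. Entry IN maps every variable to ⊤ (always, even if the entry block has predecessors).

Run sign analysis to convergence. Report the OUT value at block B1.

Per-block solution:
  B0:   IN=(all ⊤)   OUT=(all ⊤)
  B1:   IN=(all ⊤)   OUT={f:+; rest ⊤}
  B2:   IN={f:+; rest ⊤}   OUT={f:+; rest ⊤}
  B3:   IN={f:+; rest ⊤}   OUT={a:+; rest ⊤}
  B4:   IN={a:+; rest ⊤}   OUT={a:+, e:+; rest ⊤}
  B5:   IN={a:+, e:+; rest ⊤}   OUT={a:+, e:+, f:+; rest ⊤}
  B6:   IN={a:+, e:+, f:+; rest ⊤}   OUT={d:+, e:+, f:+; rest ⊤}

Merge at B1: IN[B1] = OUT[B0] ⊔ OUT[B2] = {a: ⊤, b: ⊤, c: ⊤, d: ⊤, e: ⊤, f: ⊤}
Applying B1's transfer function to that IN value gives OUT[B1] (row B1 above).

Answer: {a: ⊤, b: ⊤, c: ⊤, d: ⊤, e: ⊤, f: +}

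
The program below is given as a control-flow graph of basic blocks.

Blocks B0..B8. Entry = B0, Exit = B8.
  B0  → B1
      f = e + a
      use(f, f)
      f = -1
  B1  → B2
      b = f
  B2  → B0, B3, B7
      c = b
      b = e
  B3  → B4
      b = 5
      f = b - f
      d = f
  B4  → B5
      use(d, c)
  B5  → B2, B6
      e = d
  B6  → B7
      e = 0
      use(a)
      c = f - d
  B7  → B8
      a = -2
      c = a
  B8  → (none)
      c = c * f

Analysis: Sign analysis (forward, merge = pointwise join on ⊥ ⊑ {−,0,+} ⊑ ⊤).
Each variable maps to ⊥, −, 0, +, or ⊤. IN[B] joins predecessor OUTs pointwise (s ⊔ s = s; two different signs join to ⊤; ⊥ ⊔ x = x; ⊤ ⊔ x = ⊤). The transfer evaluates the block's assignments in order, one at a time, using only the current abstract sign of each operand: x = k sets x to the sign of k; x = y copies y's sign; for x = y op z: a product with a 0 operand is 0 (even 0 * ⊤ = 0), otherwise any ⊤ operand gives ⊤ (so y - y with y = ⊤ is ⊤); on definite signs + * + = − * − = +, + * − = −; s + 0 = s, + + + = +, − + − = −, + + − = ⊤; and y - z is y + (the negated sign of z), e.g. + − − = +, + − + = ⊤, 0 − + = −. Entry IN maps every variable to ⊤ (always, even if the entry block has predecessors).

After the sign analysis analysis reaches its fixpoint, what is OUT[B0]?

Answer: {a: ⊤, b: ⊤, c: ⊤, d: ⊤, e: ⊤, f: -}

Derivation:
Converged values:
  B0: | IN=(all ⊤) | OUT={f:-; rest ⊤}
  B1: | IN={f:-; rest ⊤} | OUT={b:-, f:-; rest ⊤}
  B2: | IN=(all ⊤) | OUT=(all ⊤)
  B3: | IN=(all ⊤) | OUT={b:+; rest ⊤}
  B4: | IN={b:+; rest ⊤} | OUT={b:+; rest ⊤}
  B5: | IN={b:+; rest ⊤} | OUT={b:+; rest ⊤}
  B6: | IN={b:+; rest ⊤} | OUT={b:+, e:0; rest ⊤}
  B7: | IN=(all ⊤) | OUT={a:-, c:-; rest ⊤}
  B8: | IN={a:-, c:-; rest ⊤} | OUT={a:-; rest ⊤}

Merge at B0 (entry node, so the boundary value (all ⊤) is joined with the incoming edge(s)): IN[B0] = (all ⊤) ⊔ OUT[B2] = {a: ⊤, b: ⊤, c: ⊤, d: ⊤, e: ⊤, f: ⊤}
Applying B0's transfer function to that IN value gives OUT[B0] (row B0 above).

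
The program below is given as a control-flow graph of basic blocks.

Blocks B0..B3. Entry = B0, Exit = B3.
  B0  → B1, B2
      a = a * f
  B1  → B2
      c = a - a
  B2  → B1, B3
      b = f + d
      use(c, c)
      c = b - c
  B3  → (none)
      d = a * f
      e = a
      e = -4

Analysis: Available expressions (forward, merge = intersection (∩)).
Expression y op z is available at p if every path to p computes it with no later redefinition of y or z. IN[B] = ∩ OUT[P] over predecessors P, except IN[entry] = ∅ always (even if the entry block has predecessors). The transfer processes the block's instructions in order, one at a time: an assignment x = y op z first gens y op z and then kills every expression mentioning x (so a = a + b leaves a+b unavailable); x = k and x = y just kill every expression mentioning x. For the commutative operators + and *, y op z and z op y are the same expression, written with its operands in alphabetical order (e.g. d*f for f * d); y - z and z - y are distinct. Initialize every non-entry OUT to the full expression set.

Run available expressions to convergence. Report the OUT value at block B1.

Converged values:
  B0:   IN={}   OUT={}
  B1:   IN={}   OUT={a-a}
  B2:   IN={}   OUT={d+f}
  B3:   IN={d+f}   OUT={a*f}

Merge at B1: IN[B1] = OUT[B0] ∩ OUT[B2] = {}
Applying B1's transfer function to that IN value gives OUT[B1] (row B1 above).

Answer: {a-a}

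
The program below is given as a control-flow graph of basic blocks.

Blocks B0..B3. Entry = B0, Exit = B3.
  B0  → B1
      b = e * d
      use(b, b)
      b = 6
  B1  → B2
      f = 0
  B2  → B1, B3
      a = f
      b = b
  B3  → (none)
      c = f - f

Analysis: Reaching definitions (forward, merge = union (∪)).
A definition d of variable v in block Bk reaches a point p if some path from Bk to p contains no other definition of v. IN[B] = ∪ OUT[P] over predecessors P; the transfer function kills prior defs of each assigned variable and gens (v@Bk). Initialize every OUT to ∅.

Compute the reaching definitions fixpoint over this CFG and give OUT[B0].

Fixpoint table:
  B0:   IN={}   OUT={b@B0}
  B1:   IN={a@B2, b@B0, b@B2, f@B1}   OUT={a@B2, b@B0, b@B2, f@B1}
  B2:   IN={a@B2, b@B0, b@B2, f@B1}   OUT={a@B2, b@B2, f@B1}
  B3:   IN={a@B2, b@B2, f@B1}   OUT={a@B2, b@B2, c@B3, f@B1}

B0 is the boundary node: IN[B0] = {}
Applying B0's transfer function to that IN value gives OUT[B0] (row B0 above).

Answer: {b@B0}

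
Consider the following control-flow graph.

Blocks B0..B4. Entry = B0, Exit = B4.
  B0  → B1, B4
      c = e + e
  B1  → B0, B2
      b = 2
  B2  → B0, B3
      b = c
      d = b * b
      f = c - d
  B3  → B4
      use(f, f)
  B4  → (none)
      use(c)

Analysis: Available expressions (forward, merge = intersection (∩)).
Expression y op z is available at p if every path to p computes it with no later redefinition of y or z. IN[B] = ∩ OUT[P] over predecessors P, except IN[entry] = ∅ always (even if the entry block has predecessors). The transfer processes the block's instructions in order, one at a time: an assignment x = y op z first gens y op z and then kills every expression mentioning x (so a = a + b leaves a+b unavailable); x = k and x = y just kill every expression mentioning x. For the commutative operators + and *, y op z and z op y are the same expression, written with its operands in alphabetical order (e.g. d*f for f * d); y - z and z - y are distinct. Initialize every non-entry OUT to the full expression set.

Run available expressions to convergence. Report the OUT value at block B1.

Answer: {e+e}

Working:
Per-block solution:
  B0: | IN={} | OUT={e+e}
  B1: | IN={e+e} | OUT={e+e}
  B2: | IN={e+e} | OUT={b*b, c-d, e+e}
  B3: | IN={b*b, c-d, e+e} | OUT={b*b, c-d, e+e}
  B4: | IN={e+e} | OUT={e+e}

Merge at B1: IN[B1] = OUT[B0] = {e+e}
Applying B1's transfer function to that IN value gives OUT[B1] (row B1 above).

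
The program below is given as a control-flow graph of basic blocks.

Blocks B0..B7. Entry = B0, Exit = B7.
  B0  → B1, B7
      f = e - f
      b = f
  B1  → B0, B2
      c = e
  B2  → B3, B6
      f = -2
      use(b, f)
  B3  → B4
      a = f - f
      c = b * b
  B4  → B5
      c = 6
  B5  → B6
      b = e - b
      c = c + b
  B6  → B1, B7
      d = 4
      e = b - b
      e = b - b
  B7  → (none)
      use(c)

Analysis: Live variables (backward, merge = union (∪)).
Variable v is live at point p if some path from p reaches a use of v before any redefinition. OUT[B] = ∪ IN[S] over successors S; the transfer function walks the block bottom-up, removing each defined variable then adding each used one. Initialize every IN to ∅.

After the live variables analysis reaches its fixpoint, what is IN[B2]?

Answer: {b, c, e}

Trace:
Fixpoint table:
  B0:   IN={c, e, f}   OUT={b, c, e, f}
  B1:   IN={b, e, f}   OUT={b, c, e, f}
  B2:   IN={b, c, e}   OUT={b, c, e, f}
  B3:   IN={b, e, f}   OUT={b, e, f}
  B4:   IN={b, e, f}   OUT={b, c, e, f}
  B5:   IN={b, c, e, f}   OUT={b, c, f}
  B6:   IN={b, c, f}   OUT={b, c, e, f}
  B7:   IN={c}   OUT={}

Merge at B2: OUT[B2] = IN[B3] ⊔ IN[B6] = {b, c, e, f}
Applying B2's transfer function to that OUT value gives IN[B2] (row B2 above).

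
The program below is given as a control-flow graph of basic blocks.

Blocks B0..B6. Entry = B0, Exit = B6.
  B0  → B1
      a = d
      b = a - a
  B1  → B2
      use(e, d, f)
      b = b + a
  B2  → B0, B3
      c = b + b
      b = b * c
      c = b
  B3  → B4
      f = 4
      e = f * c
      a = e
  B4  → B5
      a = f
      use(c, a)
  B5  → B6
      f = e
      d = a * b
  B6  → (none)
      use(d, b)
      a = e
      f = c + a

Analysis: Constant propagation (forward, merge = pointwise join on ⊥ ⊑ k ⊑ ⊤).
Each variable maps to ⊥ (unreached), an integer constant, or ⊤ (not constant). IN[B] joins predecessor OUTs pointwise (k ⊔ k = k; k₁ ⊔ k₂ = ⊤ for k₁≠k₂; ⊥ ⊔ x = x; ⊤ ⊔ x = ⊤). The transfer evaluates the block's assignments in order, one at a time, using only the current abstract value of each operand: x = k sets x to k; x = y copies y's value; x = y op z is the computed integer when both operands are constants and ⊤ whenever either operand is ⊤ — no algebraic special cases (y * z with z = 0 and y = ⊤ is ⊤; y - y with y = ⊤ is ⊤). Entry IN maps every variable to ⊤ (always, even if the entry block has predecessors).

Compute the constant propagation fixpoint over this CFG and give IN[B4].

Answer: {a: ⊤, b: ⊤, c: ⊤, d: ⊤, e: ⊤, f: 4}

Working:
Per-block solution:
  B0:   IN=(all ⊤)   OUT=(all ⊤)
  B1:   IN=(all ⊤)   OUT=(all ⊤)
  B2:   IN=(all ⊤)   OUT=(all ⊤)
  B3:   IN=(all ⊤)   OUT={f:4; rest ⊤}
  B4:   IN={f:4; rest ⊤}   OUT={a:4, f:4; rest ⊤}
  B5:   IN={a:4, f:4; rest ⊤}   OUT={a:4; rest ⊤}
  B6:   IN={a:4; rest ⊤}   OUT=(all ⊤)

Merge at B4: IN[B4] = OUT[B3] = {a: ⊤, b: ⊤, c: ⊤, d: ⊤, e: ⊤, f: 4}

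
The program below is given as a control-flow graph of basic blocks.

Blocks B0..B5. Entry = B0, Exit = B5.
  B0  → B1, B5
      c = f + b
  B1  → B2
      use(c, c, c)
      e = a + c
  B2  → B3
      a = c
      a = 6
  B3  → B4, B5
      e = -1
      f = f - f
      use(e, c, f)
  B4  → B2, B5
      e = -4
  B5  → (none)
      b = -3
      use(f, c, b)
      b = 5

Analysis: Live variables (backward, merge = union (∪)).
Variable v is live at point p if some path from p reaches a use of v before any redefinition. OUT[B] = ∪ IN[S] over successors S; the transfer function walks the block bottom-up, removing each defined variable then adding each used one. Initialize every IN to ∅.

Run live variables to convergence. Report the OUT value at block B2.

Answer: {c, f}

Trace:
Per-block solution:
  B0:   IN={a, b, f}   OUT={a, c, f}
  B1:   IN={a, c, f}   OUT={c, f}
  B2:   IN={c, f}   OUT={c, f}
  B3:   IN={c, f}   OUT={c, f}
  B4:   IN={c, f}   OUT={c, f}
  B5:   IN={c, f}   OUT={}

Merge at B2: OUT[B2] = IN[B3] = {c, f}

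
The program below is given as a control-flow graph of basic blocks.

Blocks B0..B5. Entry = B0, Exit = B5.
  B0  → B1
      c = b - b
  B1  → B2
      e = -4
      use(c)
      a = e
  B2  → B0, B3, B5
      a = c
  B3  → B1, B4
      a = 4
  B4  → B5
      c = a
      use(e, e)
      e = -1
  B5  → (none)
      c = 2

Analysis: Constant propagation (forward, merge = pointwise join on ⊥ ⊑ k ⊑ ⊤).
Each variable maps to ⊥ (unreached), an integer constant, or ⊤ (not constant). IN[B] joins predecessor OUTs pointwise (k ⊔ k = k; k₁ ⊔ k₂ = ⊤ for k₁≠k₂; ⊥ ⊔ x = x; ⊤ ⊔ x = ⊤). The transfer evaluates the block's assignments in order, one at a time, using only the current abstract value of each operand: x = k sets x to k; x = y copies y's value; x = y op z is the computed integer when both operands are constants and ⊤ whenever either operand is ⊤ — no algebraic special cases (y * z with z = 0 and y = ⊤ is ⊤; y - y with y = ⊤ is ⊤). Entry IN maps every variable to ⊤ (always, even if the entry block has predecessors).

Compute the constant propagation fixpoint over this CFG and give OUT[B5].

Converged values:
  B0:   IN=(all ⊤)   OUT=(all ⊤)
  B1:   IN=(all ⊤)   OUT={a:-4, e:-4; rest ⊤}
  B2:   IN={a:-4, e:-4; rest ⊤}   OUT={e:-4; rest ⊤}
  B3:   IN={e:-4; rest ⊤}   OUT={a:4, e:-4; rest ⊤}
  B4:   IN={a:4, e:-4; rest ⊤}   OUT={a:4, c:4, e:-1; rest ⊤}
  B5:   IN=(all ⊤)   OUT={c:2; rest ⊤}

Merge at B5: IN[B5] = OUT[B2] ⊔ OUT[B4] = {a: ⊤, b: ⊤, c: ⊤, d: ⊤, e: ⊤, f: ⊤}
Applying B5's transfer function to that IN value gives OUT[B5] (row B5 above).

Answer: {a: ⊤, b: ⊤, c: 2, d: ⊤, e: ⊤, f: ⊤}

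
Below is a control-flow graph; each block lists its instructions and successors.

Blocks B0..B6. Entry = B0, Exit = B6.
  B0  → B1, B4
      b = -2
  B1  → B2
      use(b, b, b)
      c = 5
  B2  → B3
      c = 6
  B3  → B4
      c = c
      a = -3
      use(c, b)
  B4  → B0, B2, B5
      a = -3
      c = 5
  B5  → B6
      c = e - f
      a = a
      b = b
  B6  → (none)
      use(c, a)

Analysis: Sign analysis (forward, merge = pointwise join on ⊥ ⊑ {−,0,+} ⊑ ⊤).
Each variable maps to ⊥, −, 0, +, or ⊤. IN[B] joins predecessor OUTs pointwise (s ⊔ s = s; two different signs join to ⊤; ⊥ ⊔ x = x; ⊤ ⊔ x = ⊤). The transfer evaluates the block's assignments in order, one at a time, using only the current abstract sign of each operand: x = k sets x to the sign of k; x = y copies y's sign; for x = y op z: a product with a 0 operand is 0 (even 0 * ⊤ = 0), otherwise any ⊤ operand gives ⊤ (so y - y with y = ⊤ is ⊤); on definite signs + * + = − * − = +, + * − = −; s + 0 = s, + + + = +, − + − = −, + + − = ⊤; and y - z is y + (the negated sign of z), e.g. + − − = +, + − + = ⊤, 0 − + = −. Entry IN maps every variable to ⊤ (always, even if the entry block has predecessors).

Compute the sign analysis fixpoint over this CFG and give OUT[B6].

Answer: {a: -, b: -, c: ⊤, d: ⊤, e: ⊤, f: ⊤}

Trace:
Fixpoint table:
  B0:   IN=(all ⊤)   OUT={b:-; rest ⊤}
  B1:   IN={b:-; rest ⊤}   OUT={b:-, c:+; rest ⊤}
  B2:   IN={b:-, c:+; rest ⊤}   OUT={b:-, c:+; rest ⊤}
  B3:   IN={b:-, c:+; rest ⊤}   OUT={a:-, b:-, c:+; rest ⊤}
  B4:   IN={b:-; rest ⊤}   OUT={a:-, b:-, c:+; rest ⊤}
  B5:   IN={a:-, b:-, c:+; rest ⊤}   OUT={a:-, b:-; rest ⊤}
  B6:   IN={a:-, b:-; rest ⊤}   OUT={a:-, b:-; rest ⊤}

Merge at B6: IN[B6] = OUT[B5] = {a: -, b: -, c: ⊤, d: ⊤, e: ⊤, f: ⊤}
Applying B6's transfer function to that IN value gives OUT[B6] (row B6 above).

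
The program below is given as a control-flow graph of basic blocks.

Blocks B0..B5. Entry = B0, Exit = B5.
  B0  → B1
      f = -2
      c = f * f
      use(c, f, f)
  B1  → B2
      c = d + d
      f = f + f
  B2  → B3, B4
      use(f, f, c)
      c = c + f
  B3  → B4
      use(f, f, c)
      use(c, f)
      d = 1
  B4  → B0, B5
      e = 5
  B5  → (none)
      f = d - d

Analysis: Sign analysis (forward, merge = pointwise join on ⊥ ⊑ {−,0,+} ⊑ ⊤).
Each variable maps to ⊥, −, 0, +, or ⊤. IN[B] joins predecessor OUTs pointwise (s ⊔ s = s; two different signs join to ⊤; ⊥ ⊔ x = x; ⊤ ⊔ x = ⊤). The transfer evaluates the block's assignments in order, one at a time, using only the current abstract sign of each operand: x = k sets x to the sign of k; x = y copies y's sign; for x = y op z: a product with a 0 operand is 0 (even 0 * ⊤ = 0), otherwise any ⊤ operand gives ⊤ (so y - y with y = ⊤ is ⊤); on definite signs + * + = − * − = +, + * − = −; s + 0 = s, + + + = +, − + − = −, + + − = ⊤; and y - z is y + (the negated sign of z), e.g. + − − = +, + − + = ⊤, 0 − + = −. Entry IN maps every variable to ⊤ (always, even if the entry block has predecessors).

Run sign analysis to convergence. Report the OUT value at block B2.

Fixpoint table:
  B0:  IN=(all ⊤)  OUT={c:+, f:-; rest ⊤}
  B1:  IN={c:+, f:-; rest ⊤}  OUT={f:-; rest ⊤}
  B2:  IN={f:-; rest ⊤}  OUT={f:-; rest ⊤}
  B3:  IN={f:-; rest ⊤}  OUT={d:+, f:-; rest ⊤}
  B4:  IN={f:-; rest ⊤}  OUT={e:+, f:-; rest ⊤}
  B5:  IN={e:+, f:-; rest ⊤}  OUT={e:+; rest ⊤}

Merge at B2: IN[B2] = OUT[B1] = {a: ⊤, b: ⊤, c: ⊤, d: ⊤, e: ⊤, f: -}
Applying B2's transfer function to that IN value gives OUT[B2] (row B2 above).

Answer: {a: ⊤, b: ⊤, c: ⊤, d: ⊤, e: ⊤, f: -}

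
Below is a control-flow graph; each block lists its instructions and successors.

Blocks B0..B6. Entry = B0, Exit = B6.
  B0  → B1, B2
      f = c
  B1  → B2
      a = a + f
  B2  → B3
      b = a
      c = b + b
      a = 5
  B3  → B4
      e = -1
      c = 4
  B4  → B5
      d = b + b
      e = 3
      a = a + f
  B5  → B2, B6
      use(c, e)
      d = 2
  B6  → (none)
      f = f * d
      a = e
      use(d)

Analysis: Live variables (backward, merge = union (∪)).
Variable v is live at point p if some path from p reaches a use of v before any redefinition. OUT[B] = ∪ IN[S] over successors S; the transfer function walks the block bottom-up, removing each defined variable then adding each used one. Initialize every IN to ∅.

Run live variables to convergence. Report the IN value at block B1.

Per-block solution:
  B0:  IN={a, c}  OUT={a, f}
  B1:  IN={a, f}  OUT={a, f}
  B2:  IN={a, f}  OUT={a, b, f}
  B3:  IN={a, b, f}  OUT={a, b, c, f}
  B4:  IN={a, b, c, f}  OUT={a, c, e, f}
  B5:  IN={a, c, e, f}  OUT={a, d, e, f}
  B6:  IN={d, e, f}  OUT={}

Merge at B1: OUT[B1] = IN[B2] = {a, f}
Applying B1's transfer function to that OUT value gives IN[B1] (row B1 above).

Answer: {a, f}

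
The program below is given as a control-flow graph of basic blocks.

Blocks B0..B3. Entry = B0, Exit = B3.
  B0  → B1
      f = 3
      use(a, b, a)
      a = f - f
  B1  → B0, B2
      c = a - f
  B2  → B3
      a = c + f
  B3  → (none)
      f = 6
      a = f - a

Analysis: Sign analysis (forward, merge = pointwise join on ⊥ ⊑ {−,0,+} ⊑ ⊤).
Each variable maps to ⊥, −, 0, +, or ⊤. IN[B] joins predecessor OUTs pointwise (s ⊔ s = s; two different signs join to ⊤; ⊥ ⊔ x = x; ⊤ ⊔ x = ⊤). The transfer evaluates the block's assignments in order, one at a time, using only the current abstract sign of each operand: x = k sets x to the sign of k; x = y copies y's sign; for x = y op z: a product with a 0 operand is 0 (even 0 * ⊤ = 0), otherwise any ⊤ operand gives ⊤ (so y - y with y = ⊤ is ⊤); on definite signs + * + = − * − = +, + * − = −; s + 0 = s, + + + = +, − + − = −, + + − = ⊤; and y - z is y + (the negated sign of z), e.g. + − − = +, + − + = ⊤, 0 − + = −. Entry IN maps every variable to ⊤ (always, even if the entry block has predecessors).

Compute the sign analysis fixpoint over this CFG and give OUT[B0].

Answer: {a: ⊤, b: ⊤, c: ⊤, d: ⊤, e: ⊤, f: +}

Trace:
Per-block solution:
  B0:  IN=(all ⊤)  OUT={f:+; rest ⊤}
  B1:  IN={f:+; rest ⊤}  OUT={f:+; rest ⊤}
  B2:  IN={f:+; rest ⊤}  OUT={f:+; rest ⊤}
  B3:  IN={f:+; rest ⊤}  OUT={f:+; rest ⊤}

Merge at B0 (entry node, so the boundary value (all ⊤) is joined with the incoming edge(s)): IN[B0] = (all ⊤) ⊔ OUT[B1] = {a: ⊤, b: ⊤, c: ⊤, d: ⊤, e: ⊤, f: ⊤}
Applying B0's transfer function to that IN value gives OUT[B0] (row B0 above).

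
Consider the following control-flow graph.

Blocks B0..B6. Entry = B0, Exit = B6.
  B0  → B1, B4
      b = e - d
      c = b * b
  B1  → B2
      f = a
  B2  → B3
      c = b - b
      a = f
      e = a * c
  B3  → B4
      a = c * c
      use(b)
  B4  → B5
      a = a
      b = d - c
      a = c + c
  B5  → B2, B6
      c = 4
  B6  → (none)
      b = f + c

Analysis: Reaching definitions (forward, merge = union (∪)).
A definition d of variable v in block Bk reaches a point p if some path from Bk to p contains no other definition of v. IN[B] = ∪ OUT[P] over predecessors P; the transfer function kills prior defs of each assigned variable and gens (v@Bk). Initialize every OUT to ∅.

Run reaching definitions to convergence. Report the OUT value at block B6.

Answer: {a@B4, b@B6, c@B5, e@B2, f@B1}

Derivation:
Per-block solution:
  B0:  IN={}  OUT={b@B0, c@B0}
  B1:  IN={b@B0, c@B0}  OUT={b@B0, c@B0, f@B1}
  B2:  IN={a@B4, b@B0, b@B4, c@B0, c@B5, e@B2, f@B1}  OUT={a@B2, b@B0, b@B4, c@B2, e@B2, f@B1}
  B3:  IN={a@B2, b@B0, b@B4, c@B2, e@B2, f@B1}  OUT={a@B3, b@B0, b@B4, c@B2, e@B2, f@B1}
  B4:  IN={a@B3, b@B0, b@B4, c@B0, c@B2, e@B2, f@B1}  OUT={a@B4, b@B4, c@B0, c@B2, e@B2, f@B1}
  B5:  IN={a@B4, b@B4, c@B0, c@B2, e@B2, f@B1}  OUT={a@B4, b@B4, c@B5, e@B2, f@B1}
  B6:  IN={a@B4, b@B4, c@B5, e@B2, f@B1}  OUT={a@B4, b@B6, c@B5, e@B2, f@B1}

Merge at B6: IN[B6] = OUT[B5] = {a@B4, b@B4, c@B5, e@B2, f@B1}
Applying B6's transfer function to that IN value gives OUT[B6] (row B6 above).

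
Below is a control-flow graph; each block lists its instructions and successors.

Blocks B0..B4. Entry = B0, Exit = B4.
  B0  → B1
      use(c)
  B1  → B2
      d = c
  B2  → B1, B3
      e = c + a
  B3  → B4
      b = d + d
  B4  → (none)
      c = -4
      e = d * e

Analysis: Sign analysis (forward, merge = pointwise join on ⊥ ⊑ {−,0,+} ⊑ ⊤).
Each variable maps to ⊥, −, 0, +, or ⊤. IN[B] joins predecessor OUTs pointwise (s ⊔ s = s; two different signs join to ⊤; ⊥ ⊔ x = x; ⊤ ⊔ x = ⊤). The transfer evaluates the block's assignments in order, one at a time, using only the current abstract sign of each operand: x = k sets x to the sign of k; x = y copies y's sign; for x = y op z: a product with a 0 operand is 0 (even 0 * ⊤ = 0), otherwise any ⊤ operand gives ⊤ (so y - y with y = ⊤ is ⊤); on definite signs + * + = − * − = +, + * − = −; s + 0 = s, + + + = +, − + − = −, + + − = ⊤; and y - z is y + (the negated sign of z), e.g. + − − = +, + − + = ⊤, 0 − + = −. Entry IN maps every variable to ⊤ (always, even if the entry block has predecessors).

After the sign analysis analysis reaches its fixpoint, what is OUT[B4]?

Answer: {a: ⊤, b: ⊤, c: -, d: ⊤, e: ⊤, f: ⊤}

Derivation:
Fixpoint table:
  B0:  IN=(all ⊤)  OUT=(all ⊤)
  B1:  IN=(all ⊤)  OUT=(all ⊤)
  B2:  IN=(all ⊤)  OUT=(all ⊤)
  B3:  IN=(all ⊤)  OUT=(all ⊤)
  B4:  IN=(all ⊤)  OUT={c:-; rest ⊤}

Merge at B4: IN[B4] = OUT[B3] = {a: ⊤, b: ⊤, c: ⊤, d: ⊤, e: ⊤, f: ⊤}
Applying B4's transfer function to that IN value gives OUT[B4] (row B4 above).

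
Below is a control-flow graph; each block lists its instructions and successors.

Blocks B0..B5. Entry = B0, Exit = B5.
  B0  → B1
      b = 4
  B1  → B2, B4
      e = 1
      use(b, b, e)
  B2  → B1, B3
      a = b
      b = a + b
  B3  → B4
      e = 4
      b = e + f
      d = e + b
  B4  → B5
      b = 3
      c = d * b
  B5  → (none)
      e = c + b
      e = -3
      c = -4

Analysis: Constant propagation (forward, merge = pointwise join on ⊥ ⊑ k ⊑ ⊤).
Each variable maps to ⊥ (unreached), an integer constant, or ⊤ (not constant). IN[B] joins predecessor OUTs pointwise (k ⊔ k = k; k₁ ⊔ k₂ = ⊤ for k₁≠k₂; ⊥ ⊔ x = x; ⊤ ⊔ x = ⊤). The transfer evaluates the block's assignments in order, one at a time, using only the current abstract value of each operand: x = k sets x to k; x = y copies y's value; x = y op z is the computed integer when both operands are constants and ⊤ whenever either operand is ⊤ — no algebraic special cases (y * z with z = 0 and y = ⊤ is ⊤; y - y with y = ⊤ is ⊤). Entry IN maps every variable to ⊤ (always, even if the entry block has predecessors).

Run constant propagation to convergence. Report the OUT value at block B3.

Answer: {a: ⊤, b: ⊤, c: ⊤, d: ⊤, e: 4, f: ⊤}

Working:
Converged values:
  B0:  IN=(all ⊤)  OUT={b:4; rest ⊤}
  B1:  IN=(all ⊤)  OUT={e:1; rest ⊤}
  B2:  IN={e:1; rest ⊤}  OUT={e:1; rest ⊤}
  B3:  IN={e:1; rest ⊤}  OUT={e:4; rest ⊤}
  B4:  IN=(all ⊤)  OUT={b:3; rest ⊤}
  B5:  IN={b:3; rest ⊤}  OUT={b:3, c:-4, e:-3; rest ⊤}

Merge at B3: IN[B3] = OUT[B2] = {a: ⊤, b: ⊤, c: ⊤, d: ⊤, e: 1, f: ⊤}
Applying B3's transfer function to that IN value gives OUT[B3] (row B3 above).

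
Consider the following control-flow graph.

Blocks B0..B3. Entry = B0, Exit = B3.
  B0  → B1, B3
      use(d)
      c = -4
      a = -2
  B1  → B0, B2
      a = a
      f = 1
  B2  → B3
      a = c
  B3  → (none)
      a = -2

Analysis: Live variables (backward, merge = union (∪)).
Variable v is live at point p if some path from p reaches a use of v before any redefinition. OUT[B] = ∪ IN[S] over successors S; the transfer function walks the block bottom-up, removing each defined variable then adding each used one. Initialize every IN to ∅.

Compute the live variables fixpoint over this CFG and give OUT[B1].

Converged values:
  B0: | IN={d} | OUT={a, c, d}
  B1: | IN={a, c, d} | OUT={c, d}
  B2: | IN={c} | OUT={}
  B3: | IN={} | OUT={}

Merge at B1: OUT[B1] = IN[B0] ⊔ IN[B2] = {c, d}

Answer: {c, d}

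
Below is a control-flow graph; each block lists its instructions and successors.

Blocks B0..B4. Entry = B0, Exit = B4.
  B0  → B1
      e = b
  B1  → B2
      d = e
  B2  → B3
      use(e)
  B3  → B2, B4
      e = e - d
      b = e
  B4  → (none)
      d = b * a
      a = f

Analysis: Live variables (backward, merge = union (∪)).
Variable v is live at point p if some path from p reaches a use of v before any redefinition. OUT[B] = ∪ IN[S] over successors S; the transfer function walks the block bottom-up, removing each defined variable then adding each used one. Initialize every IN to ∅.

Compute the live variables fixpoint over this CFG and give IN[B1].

Answer: {a, e, f}

Trace:
Fixpoint table:
  B0: | IN={a, b, f} | OUT={a, e, f}
  B1: | IN={a, e, f} | OUT={a, d, e, f}
  B2: | IN={a, d, e, f} | OUT={a, d, e, f}
  B3: | IN={a, d, e, f} | OUT={a, b, d, e, f}
  B4: | IN={a, b, f} | OUT={}

Merge at B1: OUT[B1] = IN[B2] = {a, d, e, f}
Applying B1's transfer function to that OUT value gives IN[B1] (row B1 above).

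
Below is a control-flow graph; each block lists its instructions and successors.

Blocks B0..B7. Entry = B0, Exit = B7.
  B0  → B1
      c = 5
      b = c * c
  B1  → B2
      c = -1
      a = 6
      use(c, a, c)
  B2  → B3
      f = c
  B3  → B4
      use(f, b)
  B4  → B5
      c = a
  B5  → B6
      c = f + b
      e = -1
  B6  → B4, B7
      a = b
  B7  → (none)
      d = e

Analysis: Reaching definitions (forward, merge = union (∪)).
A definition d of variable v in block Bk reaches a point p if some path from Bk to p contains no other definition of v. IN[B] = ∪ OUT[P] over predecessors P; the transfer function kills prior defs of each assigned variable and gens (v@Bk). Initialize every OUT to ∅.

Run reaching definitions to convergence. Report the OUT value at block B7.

Per-block solution:
  B0:   IN={}   OUT={b@B0, c@B0}
  B1:   IN={b@B0, c@B0}   OUT={a@B1, b@B0, c@B1}
  B2:   IN={a@B1, b@B0, c@B1}   OUT={a@B1, b@B0, c@B1, f@B2}
  B3:   IN={a@B1, b@B0, c@B1, f@B2}   OUT={a@B1, b@B0, c@B1, f@B2}
  B4:   IN={a@B1, a@B6, b@B0, c@B1, c@B5, e@B5, f@B2}   OUT={a@B1, a@B6, b@B0, c@B4, e@B5, f@B2}
  B5:   IN={a@B1, a@B6, b@B0, c@B4, e@B5, f@B2}   OUT={a@B1, a@B6, b@B0, c@B5, e@B5, f@B2}
  B6:   IN={a@B1, a@B6, b@B0, c@B5, e@B5, f@B2}   OUT={a@B6, b@B0, c@B5, e@B5, f@B2}
  B7:   IN={a@B6, b@B0, c@B5, e@B5, f@B2}   OUT={a@B6, b@B0, c@B5, d@B7, e@B5, f@B2}

Merge at B7: IN[B7] = OUT[B6] = {a@B6, b@B0, c@B5, e@B5, f@B2}
Applying B7's transfer function to that IN value gives OUT[B7] (row B7 above).

Answer: {a@B6, b@B0, c@B5, d@B7, e@B5, f@B2}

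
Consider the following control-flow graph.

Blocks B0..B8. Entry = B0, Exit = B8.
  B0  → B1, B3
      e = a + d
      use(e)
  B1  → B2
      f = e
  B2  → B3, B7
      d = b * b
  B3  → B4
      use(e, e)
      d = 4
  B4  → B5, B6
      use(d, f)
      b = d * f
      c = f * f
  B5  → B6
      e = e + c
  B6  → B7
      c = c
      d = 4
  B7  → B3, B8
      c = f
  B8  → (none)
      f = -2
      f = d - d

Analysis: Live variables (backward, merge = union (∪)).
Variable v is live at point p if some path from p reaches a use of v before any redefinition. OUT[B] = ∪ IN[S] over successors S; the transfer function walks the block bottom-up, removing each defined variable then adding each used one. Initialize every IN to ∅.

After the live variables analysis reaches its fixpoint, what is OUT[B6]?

Converged values:
  B0:   IN={a, b, d, f}   OUT={b, e, f}
  B1:   IN={b, e}   OUT={b, e, f}
  B2:   IN={b, e, f}   OUT={d, e, f}
  B3:   IN={e, f}   OUT={d, e, f}
  B4:   IN={d, e, f}   OUT={c, e, f}
  B5:   IN={c, e, f}   OUT={c, e, f}
  B6:   IN={c, e, f}   OUT={d, e, f}
  B7:   IN={d, e, f}   OUT={d, e, f}
  B8:   IN={d}   OUT={}

Merge at B6: OUT[B6] = IN[B7] = {d, e, f}

Answer: {d, e, f}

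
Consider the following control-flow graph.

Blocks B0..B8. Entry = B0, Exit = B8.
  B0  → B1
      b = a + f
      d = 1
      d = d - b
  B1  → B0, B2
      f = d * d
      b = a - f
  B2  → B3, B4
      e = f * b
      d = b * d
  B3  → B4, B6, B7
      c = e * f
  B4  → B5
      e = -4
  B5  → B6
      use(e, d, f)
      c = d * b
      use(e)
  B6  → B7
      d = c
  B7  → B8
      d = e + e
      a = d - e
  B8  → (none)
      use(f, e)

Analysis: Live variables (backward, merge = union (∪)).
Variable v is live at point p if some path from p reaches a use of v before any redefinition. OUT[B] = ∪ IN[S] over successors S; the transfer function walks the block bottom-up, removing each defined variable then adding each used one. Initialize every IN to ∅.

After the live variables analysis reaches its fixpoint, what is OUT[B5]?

Answer: {c, e, f}

Derivation:
Fixpoint table:
  B0: | IN={a, f} | OUT={a, d}
  B1: | IN={a, d} | OUT={a, b, d, f}
  B2: | IN={b, d, f} | OUT={b, d, e, f}
  B3: | IN={b, d, e, f} | OUT={b, c, d, e, f}
  B4: | IN={b, d, f} | OUT={b, d, e, f}
  B5: | IN={b, d, e, f} | OUT={c, e, f}
  B6: | IN={c, e, f} | OUT={e, f}
  B7: | IN={e, f} | OUT={e, f}
  B8: | IN={e, f} | OUT={}

Merge at B5: OUT[B5] = IN[B6] = {c, e, f}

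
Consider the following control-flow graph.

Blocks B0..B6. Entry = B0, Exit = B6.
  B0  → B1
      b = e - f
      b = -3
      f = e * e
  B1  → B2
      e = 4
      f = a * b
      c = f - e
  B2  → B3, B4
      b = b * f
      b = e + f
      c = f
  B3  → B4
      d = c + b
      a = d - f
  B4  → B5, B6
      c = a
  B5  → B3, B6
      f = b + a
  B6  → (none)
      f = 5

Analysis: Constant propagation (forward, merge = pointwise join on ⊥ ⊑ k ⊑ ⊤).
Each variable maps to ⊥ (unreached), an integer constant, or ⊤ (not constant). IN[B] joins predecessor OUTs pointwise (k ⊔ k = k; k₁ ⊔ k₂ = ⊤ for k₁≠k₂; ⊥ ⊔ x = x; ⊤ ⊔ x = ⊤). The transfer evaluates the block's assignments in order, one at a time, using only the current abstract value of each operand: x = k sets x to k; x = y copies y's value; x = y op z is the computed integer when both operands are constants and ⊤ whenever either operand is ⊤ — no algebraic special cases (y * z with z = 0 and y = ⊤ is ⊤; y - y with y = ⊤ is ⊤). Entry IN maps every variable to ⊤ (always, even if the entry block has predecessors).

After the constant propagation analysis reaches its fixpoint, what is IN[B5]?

Answer: {a: ⊤, b: ⊤, c: ⊤, d: ⊤, e: 4, f: ⊤}

Trace:
Converged values:
  B0:  IN=(all ⊤)  OUT={b:-3; rest ⊤}
  B1:  IN={b:-3; rest ⊤}  OUT={b:-3, e:4; rest ⊤}
  B2:  IN={b:-3, e:4; rest ⊤}  OUT={e:4; rest ⊤}
  B3:  IN={e:4; rest ⊤}  OUT={e:4; rest ⊤}
  B4:  IN={e:4; rest ⊤}  OUT={e:4; rest ⊤}
  B5:  IN={e:4; rest ⊤}  OUT={e:4; rest ⊤}
  B6:  IN={e:4; rest ⊤}  OUT={e:4, f:5; rest ⊤}

Merge at B5: IN[B5] = OUT[B4] = {a: ⊤, b: ⊤, c: ⊤, d: ⊤, e: 4, f: ⊤}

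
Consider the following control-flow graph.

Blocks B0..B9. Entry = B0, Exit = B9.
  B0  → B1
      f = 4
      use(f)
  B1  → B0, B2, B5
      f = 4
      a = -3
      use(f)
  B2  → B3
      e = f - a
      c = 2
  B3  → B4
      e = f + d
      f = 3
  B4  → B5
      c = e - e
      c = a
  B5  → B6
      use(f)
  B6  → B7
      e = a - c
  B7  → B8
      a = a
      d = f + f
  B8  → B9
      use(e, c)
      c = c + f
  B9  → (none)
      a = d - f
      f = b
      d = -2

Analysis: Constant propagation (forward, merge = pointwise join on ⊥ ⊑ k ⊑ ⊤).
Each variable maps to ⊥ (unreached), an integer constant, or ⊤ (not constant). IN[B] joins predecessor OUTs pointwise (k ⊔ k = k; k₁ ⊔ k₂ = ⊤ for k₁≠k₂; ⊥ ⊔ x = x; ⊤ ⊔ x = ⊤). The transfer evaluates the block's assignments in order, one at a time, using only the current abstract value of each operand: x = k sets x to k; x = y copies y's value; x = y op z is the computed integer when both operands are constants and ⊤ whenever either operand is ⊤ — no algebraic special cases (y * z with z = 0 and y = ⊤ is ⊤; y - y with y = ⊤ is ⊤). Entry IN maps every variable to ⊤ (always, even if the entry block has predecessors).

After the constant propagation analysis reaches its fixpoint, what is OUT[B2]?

Answer: {a: -3, b: ⊤, c: 2, d: ⊤, e: 7, f: 4}

Working:
Converged values:
  B0:  IN=(all ⊤)  OUT={f:4; rest ⊤}
  B1:  IN={f:4; rest ⊤}  OUT={a:-3, f:4; rest ⊤}
  B2:  IN={a:-3, f:4; rest ⊤}  OUT={a:-3, c:2, e:7, f:4; rest ⊤}
  B3:  IN={a:-3, c:2, e:7, f:4; rest ⊤}  OUT={a:-3, c:2, f:3; rest ⊤}
  B4:  IN={a:-3, c:2, f:3; rest ⊤}  OUT={a:-3, c:-3, f:3; rest ⊤}
  B5:  IN={a:-3; rest ⊤}  OUT={a:-3; rest ⊤}
  B6:  IN={a:-3; rest ⊤}  OUT={a:-3; rest ⊤}
  B7:  IN={a:-3; rest ⊤}  OUT={a:-3; rest ⊤}
  B8:  IN={a:-3; rest ⊤}  OUT={a:-3; rest ⊤}
  B9:  IN={a:-3; rest ⊤}  OUT={d:-2; rest ⊤}

Merge at B2: IN[B2] = OUT[B1] = {a: -3, b: ⊤, c: ⊤, d: ⊤, e: ⊤, f: 4}
Applying B2's transfer function to that IN value gives OUT[B2] (row B2 above).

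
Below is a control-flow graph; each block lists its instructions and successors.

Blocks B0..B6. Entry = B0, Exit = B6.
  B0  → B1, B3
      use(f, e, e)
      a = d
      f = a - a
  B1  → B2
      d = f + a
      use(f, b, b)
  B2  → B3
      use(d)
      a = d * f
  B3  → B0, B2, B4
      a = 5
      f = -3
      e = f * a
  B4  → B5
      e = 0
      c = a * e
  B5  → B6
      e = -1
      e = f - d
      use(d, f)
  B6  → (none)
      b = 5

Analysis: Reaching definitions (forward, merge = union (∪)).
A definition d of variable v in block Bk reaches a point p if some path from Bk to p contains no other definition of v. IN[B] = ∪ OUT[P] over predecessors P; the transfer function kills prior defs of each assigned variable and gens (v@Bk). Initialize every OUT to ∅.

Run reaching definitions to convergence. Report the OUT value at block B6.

Per-block solution:
  B0:  IN={a@B3, d@B1, e@B3, f@B3}  OUT={a@B0, d@B1, e@B3, f@B0}
  B1:  IN={a@B0, d@B1, e@B3, f@B0}  OUT={a@B0, d@B1, e@B3, f@B0}
  B2:  IN={a@B0, a@B3, d@B1, e@B3, f@B0, f@B3}  OUT={a@B2, d@B1, e@B3, f@B0, f@B3}
  B3:  IN={a@B0, a@B2, d@B1, e@B3, f@B0, f@B3}  OUT={a@B3, d@B1, e@B3, f@B3}
  B4:  IN={a@B3, d@B1, e@B3, f@B3}  OUT={a@B3, c@B4, d@B1, e@B4, f@B3}
  B5:  IN={a@B3, c@B4, d@B1, e@B4, f@B3}  OUT={a@B3, c@B4, d@B1, e@B5, f@B3}
  B6:  IN={a@B3, c@B4, d@B1, e@B5, f@B3}  OUT={a@B3, b@B6, c@B4, d@B1, e@B5, f@B3}

Merge at B6: IN[B6] = OUT[B5] = {a@B3, c@B4, d@B1, e@B5, f@B3}
Applying B6's transfer function to that IN value gives OUT[B6] (row B6 above).

Answer: {a@B3, b@B6, c@B4, d@B1, e@B5, f@B3}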